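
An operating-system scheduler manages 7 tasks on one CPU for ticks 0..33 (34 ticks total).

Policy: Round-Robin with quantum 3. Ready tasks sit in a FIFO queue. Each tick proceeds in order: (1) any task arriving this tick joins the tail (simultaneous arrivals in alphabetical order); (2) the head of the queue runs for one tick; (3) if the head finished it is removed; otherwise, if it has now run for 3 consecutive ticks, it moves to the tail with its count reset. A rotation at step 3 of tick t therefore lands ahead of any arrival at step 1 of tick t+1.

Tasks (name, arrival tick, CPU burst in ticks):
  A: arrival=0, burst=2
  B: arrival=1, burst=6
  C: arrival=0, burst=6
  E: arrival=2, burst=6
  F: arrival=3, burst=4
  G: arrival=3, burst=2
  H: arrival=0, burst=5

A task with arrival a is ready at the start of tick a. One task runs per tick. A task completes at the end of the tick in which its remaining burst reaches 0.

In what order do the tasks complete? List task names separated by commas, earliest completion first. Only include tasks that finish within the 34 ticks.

t=0: queue=[A,C,H] q_used=0 → run A
t=1: queue=[A,C,H,B] q_used=1 → run A
t=2: queue=[C,H,B,E] q_used=0 → run C
t=3: queue=[C,H,B,E,F,G] q_used=1 → run C
t=4: queue=[C,H,B,E,F,G] q_used=2 → run C
t=5: queue=[H,B,E,F,G,C] q_used=0 → run H
t=6: queue=[H,B,E,F,G,C] q_used=1 → run H
t=7: queue=[H,B,E,F,G,C] q_used=2 → run H
t=8: queue=[B,E,F,G,C,H] q_used=0 → run B
t=9: queue=[B,E,F,G,C,H] q_used=1 → run B
t=10: queue=[B,E,F,G,C,H] q_used=2 → run B
t=11: queue=[E,F,G,C,H,B] q_used=0 → run E
t=12: queue=[E,F,G,C,H,B] q_used=1 → run E
t=13: queue=[E,F,G,C,H,B] q_used=2 → run E
t=14: queue=[F,G,C,H,B,E] q_used=0 → run F
t=15: queue=[F,G,C,H,B,E] q_used=1 → run F
t=16: queue=[F,G,C,H,B,E] q_used=2 → run F
t=17: queue=[G,C,H,B,E,F] q_used=0 → run G
t=18: queue=[G,C,H,B,E,F] q_used=1 → run G
t=19: queue=[C,H,B,E,F] q_used=0 → run C
t=20: queue=[C,H,B,E,F] q_used=1 → run C
t=21: queue=[C,H,B,E,F] q_used=2 → run C
t=22: queue=[H,B,E,F] q_used=0 → run H
t=23: queue=[H,B,E,F] q_used=1 → run H
t=24: queue=[B,E,F] q_used=0 → run B
t=25: queue=[B,E,F] q_used=1 → run B
t=26: queue=[B,E,F] q_used=2 → run B
t=27: queue=[E,F] q_used=0 → run E
t=28: queue=[E,F] q_used=1 → run E
t=29: queue=[E,F] q_used=2 → run E
t=30: queue=[F] q_used=0 → run F
t=31: (idle)
t=32: (idle)
t=33: (idle)

completion order = A, G, C, H, B, E, F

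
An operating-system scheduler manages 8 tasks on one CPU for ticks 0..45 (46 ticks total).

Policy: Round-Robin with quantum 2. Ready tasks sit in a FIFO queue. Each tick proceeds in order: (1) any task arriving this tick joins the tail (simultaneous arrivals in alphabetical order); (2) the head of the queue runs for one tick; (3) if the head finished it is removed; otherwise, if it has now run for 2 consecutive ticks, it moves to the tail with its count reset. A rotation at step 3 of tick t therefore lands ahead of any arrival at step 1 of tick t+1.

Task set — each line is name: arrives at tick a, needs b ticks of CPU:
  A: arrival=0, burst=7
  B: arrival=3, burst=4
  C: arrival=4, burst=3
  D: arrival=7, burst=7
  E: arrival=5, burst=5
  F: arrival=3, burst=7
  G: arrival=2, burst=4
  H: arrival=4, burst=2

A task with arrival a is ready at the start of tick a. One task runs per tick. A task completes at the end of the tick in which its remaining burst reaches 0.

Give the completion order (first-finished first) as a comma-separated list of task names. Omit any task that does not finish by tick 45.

completion order = H, G, B, A, C, E, F, D

t=0: queue=[A] q_used=0 → run A
t=1: queue=[A] q_used=1 → run A
t=2: queue=[A,G] q_used=0 → run A
t=3: queue=[A,G,B,F] q_used=1 → run A
t=4: queue=[G,B,F,A,C,H] q_used=0 → run G
t=5: queue=[G,B,F,A,C,H,E] q_used=1 → run G
t=6: queue=[B,F,A,C,H,E,G] q_used=0 → run B
t=7: queue=[B,F,A,C,H,E,G,D] q_used=1 → run B
t=8: queue=[F,A,C,H,E,G,D,B] q_used=0 → run F
t=9: queue=[F,A,C,H,E,G,D,B] q_used=1 → run F
t=10: queue=[A,C,H,E,G,D,B,F] q_used=0 → run A
t=11: queue=[A,C,H,E,G,D,B,F] q_used=1 → run A
t=12: queue=[C,H,E,G,D,B,F,A] q_used=0 → run C
t=13: queue=[C,H,E,G,D,B,F,A] q_used=1 → run C
t=14: queue=[H,E,G,D,B,F,A,C] q_used=0 → run H
t=15: queue=[H,E,G,D,B,F,A,C] q_used=1 → run H
t=16: queue=[E,G,D,B,F,A,C] q_used=0 → run E
t=17: queue=[E,G,D,B,F,A,C] q_used=1 → run E
t=18: queue=[G,D,B,F,A,C,E] q_used=0 → run G
t=19: queue=[G,D,B,F,A,C,E] q_used=1 → run G
t=20: queue=[D,B,F,A,C,E] q_used=0 → run D
t=21: queue=[D,B,F,A,C,E] q_used=1 → run D
t=22: queue=[B,F,A,C,E,D] q_used=0 → run B
t=23: queue=[B,F,A,C,E,D] q_used=1 → run B
t=24: queue=[F,A,C,E,D] q_used=0 → run F
t=25: queue=[F,A,C,E,D] q_used=1 → run F
t=26: queue=[A,C,E,D,F] q_used=0 → run A
t=27: queue=[C,E,D,F] q_used=0 → run C
t=28: queue=[E,D,F] q_used=0 → run E
t=29: queue=[E,D,F] q_used=1 → run E
t=30: queue=[D,F,E] q_used=0 → run D
t=31: queue=[D,F,E] q_used=1 → run D
t=32: queue=[F,E,D] q_used=0 → run F
t=33: queue=[F,E,D] q_used=1 → run F
t=34: queue=[E,D,F] q_used=0 → run E
t=35: queue=[D,F] q_used=0 → run D
t=36: queue=[D,F] q_used=1 → run D
t=37: queue=[F,D] q_used=0 → run F
t=38: queue=[D] q_used=0 → run D
t=39: (idle)
t=40: (idle)
t=41: (idle)
t=42: (idle)
t=43: (idle)
t=44: (idle)
t=45: (idle)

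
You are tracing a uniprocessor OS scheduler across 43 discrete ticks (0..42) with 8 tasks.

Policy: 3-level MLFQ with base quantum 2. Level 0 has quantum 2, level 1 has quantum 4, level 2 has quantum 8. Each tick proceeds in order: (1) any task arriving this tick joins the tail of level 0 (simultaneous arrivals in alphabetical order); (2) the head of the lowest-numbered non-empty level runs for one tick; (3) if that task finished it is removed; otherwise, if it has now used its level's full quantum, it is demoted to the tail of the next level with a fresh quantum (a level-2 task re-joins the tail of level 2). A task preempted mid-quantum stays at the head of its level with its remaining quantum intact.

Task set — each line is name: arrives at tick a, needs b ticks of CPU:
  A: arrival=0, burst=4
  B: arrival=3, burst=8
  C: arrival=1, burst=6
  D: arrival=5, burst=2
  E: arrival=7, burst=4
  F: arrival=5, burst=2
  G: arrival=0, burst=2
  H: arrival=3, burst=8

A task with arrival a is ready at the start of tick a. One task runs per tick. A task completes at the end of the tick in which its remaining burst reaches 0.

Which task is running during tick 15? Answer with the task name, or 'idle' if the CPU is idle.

t=0: L0/L1/L2 = AG/-/- → run A
t=1: L0/L1/L2 = AGC/-/- → run A
t=2: L0/L1/L2 = GC/A/- → run G
t=3: L0/L1/L2 = GCBH/A/- → run G
t=4: L0/L1/L2 = CBH/A/- → run C
t=5: L0/L1/L2 = CBHDF/A/- → run C
t=6: L0/L1/L2 = BHDF/AC/- → run B
t=7: L0/L1/L2 = BHDFE/AC/- → run B
t=8: L0/L1/L2 = HDFE/ACB/- → run H
t=9: L0/L1/L2 = HDFE/ACB/- → run H
t=10: L0/L1/L2 = DFE/ACBH/- → run D
t=11: L0/L1/L2 = DFE/ACBH/- → run D
t=12: L0/L1/L2 = FE/ACBH/- → run F
t=13: L0/L1/L2 = FE/ACBH/- → run F
t=14: L0/L1/L2 = E/ACBH/- → run E
t=15: L0/L1/L2 = E/ACBH/- → run E
t=16: L0/L1/L2 = -/ACBHE/- → run A
t=17: L0/L1/L2 = -/ACBHE/- → run A
t=18: L0/L1/L2 = -/CBHE/- → run C
t=19: L0/L1/L2 = -/CBHE/- → run C
t=20: L0/L1/L2 = -/CBHE/- → run C
t=21: L0/L1/L2 = -/CBHE/- → run C
t=22: L0/L1/L2 = -/BHE/- → run B
t=23: L0/L1/L2 = -/BHE/- → run B
t=24: L0/L1/L2 = -/BHE/- → run B
t=25: L0/L1/L2 = -/BHE/- → run B
t=26: L0/L1/L2 = -/HE/B → run H
t=27: L0/L1/L2 = -/HE/B → run H
t=28: L0/L1/L2 = -/HE/B → run H
t=29: L0/L1/L2 = -/HE/B → run H
t=30: L0/L1/L2 = -/E/BH → run E
t=31: L0/L1/L2 = -/E/BH → run E
t=32: L0/L1/L2 = -/-/BH → run B
t=33: L0/L1/L2 = -/-/BH → run B
t=34: L0/L1/L2 = -/-/H → run H
t=35: L0/L1/L2 = -/-/H → run H
t=36: (idle)
t=37: (idle)
t=38: (idle)
t=39: (idle)
t=40: (idle)
t=41: (idle)
t=42: (idle)

running at tick 15 = E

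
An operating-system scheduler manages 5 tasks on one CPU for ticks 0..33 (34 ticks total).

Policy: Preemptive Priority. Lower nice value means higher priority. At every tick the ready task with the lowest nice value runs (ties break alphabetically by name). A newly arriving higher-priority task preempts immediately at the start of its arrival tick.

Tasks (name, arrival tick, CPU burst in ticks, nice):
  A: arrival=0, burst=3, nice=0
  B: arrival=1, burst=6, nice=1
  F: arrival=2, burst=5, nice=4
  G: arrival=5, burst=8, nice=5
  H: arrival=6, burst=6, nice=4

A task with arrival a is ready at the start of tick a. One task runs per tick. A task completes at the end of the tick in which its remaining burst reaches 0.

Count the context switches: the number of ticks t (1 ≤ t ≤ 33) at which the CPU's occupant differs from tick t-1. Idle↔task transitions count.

t=0: ready={A} → run A
t=1: ready={A,B} → run A
t=2: ready={A,B,F} → run A
t=3: ready={B,F} → run B
t=4: ready={B,F} → run B
t=5: ready={B,F,G} → run B
t=6: ready={B,F,G,H} → run B
t=7: ready={B,F,G,H} → run B
t=8: ready={B,F,G,H} → run B
t=9: ready={F,G,H} → run F
t=10: ready={F,G,H} → run F
t=11: ready={F,G,H} → run F
t=12: ready={F,G,H} → run F
t=13: ready={F,G,H} → run F
t=14: ready={G,H} → run H
t=15: ready={G,H} → run H
t=16: ready={G,H} → run H
t=17: ready={G,H} → run H
t=18: ready={G,H} → run H
t=19: ready={G,H} → run H
t=20: ready={G} → run G
t=21: ready={G} → run G
t=22: ready={G} → run G
t=23: ready={G} → run G
t=24: ready={G} → run G
t=25: ready={G} → run G
t=26: ready={G} → run G
t=27: ready={G} → run G
t=28: (idle)
t=29: (idle)
t=30: (idle)
t=31: (idle)
t=32: (idle)
t=33: (idle)

context switches = 5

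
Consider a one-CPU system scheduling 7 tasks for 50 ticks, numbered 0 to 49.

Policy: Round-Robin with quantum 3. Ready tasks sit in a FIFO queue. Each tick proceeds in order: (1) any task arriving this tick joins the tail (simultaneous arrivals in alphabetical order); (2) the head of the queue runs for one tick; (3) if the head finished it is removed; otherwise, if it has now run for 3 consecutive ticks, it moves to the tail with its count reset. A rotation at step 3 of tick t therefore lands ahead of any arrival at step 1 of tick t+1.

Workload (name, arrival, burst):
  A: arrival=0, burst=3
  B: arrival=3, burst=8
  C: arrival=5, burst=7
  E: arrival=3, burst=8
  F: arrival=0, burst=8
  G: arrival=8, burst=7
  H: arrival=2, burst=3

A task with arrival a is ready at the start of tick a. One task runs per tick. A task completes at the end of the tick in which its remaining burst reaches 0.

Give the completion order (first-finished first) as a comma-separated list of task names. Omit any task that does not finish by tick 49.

completion order = A, H, F, B, E, C, G

t=0: queue=[A,F] q_used=0 → run A
t=1: queue=[A,F] q_used=1 → run A
t=2: queue=[A,F,H] q_used=2 → run A
t=3: queue=[F,H,B,E] q_used=0 → run F
t=4: queue=[F,H,B,E] q_used=1 → run F
t=5: queue=[F,H,B,E,C] q_used=2 → run F
t=6: queue=[H,B,E,C,F] q_used=0 → run H
t=7: queue=[H,B,E,C,F] q_used=1 → run H
t=8: queue=[H,B,E,C,F,G] q_used=2 → run H
t=9: queue=[B,E,C,F,G] q_used=0 → run B
t=10: queue=[B,E,C,F,G] q_used=1 → run B
t=11: queue=[B,E,C,F,G] q_used=2 → run B
t=12: queue=[E,C,F,G,B] q_used=0 → run E
t=13: queue=[E,C,F,G,B] q_used=1 → run E
t=14: queue=[E,C,F,G,B] q_used=2 → run E
t=15: queue=[C,F,G,B,E] q_used=0 → run C
t=16: queue=[C,F,G,B,E] q_used=1 → run C
t=17: queue=[C,F,G,B,E] q_used=2 → run C
t=18: queue=[F,G,B,E,C] q_used=0 → run F
t=19: queue=[F,G,B,E,C] q_used=1 → run F
t=20: queue=[F,G,B,E,C] q_used=2 → run F
t=21: queue=[G,B,E,C,F] q_used=0 → run G
t=22: queue=[G,B,E,C,F] q_used=1 → run G
t=23: queue=[G,B,E,C,F] q_used=2 → run G
t=24: queue=[B,E,C,F,G] q_used=0 → run B
t=25: queue=[B,E,C,F,G] q_used=1 → run B
t=26: queue=[B,E,C,F,G] q_used=2 → run B
t=27: queue=[E,C,F,G,B] q_used=0 → run E
t=28: queue=[E,C,F,G,B] q_used=1 → run E
t=29: queue=[E,C,F,G,B] q_used=2 → run E
t=30: queue=[C,F,G,B,E] q_used=0 → run C
t=31: queue=[C,F,G,B,E] q_used=1 → run C
t=32: queue=[C,F,G,B,E] q_used=2 → run C
t=33: queue=[F,G,B,E,C] q_used=0 → run F
t=34: queue=[F,G,B,E,C] q_used=1 → run F
t=35: queue=[G,B,E,C] q_used=0 → run G
t=36: queue=[G,B,E,C] q_used=1 → run G
t=37: queue=[G,B,E,C] q_used=2 → run G
t=38: queue=[B,E,C,G] q_used=0 → run B
t=39: queue=[B,E,C,G] q_used=1 → run B
t=40: queue=[E,C,G] q_used=0 → run E
t=41: queue=[E,C,G] q_used=1 → run E
t=42: queue=[C,G] q_used=0 → run C
t=43: queue=[G] q_used=0 → run G
t=44: (idle)
t=45: (idle)
t=46: (idle)
t=47: (idle)
t=48: (idle)
t=49: (idle)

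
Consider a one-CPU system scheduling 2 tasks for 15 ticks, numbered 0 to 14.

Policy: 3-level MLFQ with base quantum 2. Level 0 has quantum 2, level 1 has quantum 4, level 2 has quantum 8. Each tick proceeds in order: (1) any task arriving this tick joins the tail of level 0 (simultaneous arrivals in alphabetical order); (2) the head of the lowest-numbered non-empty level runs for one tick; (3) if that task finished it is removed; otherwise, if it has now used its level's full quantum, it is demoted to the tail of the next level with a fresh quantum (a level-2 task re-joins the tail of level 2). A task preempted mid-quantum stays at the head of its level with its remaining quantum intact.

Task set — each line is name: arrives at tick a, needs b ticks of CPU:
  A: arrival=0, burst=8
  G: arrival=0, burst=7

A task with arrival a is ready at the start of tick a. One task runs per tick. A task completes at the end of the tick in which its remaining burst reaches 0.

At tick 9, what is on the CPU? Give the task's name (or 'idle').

running at tick 9 = G

t=0: L0/L1/L2 = AG/-/- → run A
t=1: L0/L1/L2 = AG/-/- → run A
t=2: L0/L1/L2 = G/A/- → run G
t=3: L0/L1/L2 = G/A/- → run G
t=4: L0/L1/L2 = -/AG/- → run A
t=5: L0/L1/L2 = -/AG/- → run A
t=6: L0/L1/L2 = -/AG/- → run A
t=7: L0/L1/L2 = -/AG/- → run A
t=8: L0/L1/L2 = -/G/A → run G
t=9: L0/L1/L2 = -/G/A → run G
t=10: L0/L1/L2 = -/G/A → run G
t=11: L0/L1/L2 = -/G/A → run G
t=12: L0/L1/L2 = -/-/AG → run A
t=13: L0/L1/L2 = -/-/AG → run A
t=14: L0/L1/L2 = -/-/G → run G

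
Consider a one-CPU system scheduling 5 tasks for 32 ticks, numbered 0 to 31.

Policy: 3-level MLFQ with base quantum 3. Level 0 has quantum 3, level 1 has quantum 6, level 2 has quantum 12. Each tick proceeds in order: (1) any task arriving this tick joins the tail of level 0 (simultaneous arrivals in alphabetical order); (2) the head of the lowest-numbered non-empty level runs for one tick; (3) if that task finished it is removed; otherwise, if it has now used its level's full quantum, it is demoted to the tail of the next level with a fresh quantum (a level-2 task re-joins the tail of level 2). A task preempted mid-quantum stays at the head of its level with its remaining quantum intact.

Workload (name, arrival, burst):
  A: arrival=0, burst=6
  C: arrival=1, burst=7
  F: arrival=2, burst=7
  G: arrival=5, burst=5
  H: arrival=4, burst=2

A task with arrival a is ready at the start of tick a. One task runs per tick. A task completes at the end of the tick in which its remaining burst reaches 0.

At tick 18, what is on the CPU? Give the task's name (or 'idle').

running at tick 18 = C

t=0: L0/L1/L2 = A/-/- → run A
t=1: L0/L1/L2 = AC/-/- → run A
t=2: L0/L1/L2 = ACF/-/- → run A
t=3: L0/L1/L2 = CF/A/- → run C
t=4: L0/L1/L2 = CFH/A/- → run C
t=5: L0/L1/L2 = CFHG/A/- → run C
t=6: L0/L1/L2 = FHG/AC/- → run F
t=7: L0/L1/L2 = FHG/AC/- → run F
t=8: L0/L1/L2 = FHG/AC/- → run F
t=9: L0/L1/L2 = HG/ACF/- → run H
t=10: L0/L1/L2 = HG/ACF/- → run H
t=11: L0/L1/L2 = G/ACF/- → run G
t=12: L0/L1/L2 = G/ACF/- → run G
t=13: L0/L1/L2 = G/ACF/- → run G
t=14: L0/L1/L2 = -/ACFG/- → run A
t=15: L0/L1/L2 = -/ACFG/- → run A
t=16: L0/L1/L2 = -/ACFG/- → run A
t=17: L0/L1/L2 = -/CFG/- → run C
t=18: L0/L1/L2 = -/CFG/- → run C
t=19: L0/L1/L2 = -/CFG/- → run C
t=20: L0/L1/L2 = -/CFG/- → run C
t=21: L0/L1/L2 = -/FG/- → run F
t=22: L0/L1/L2 = -/FG/- → run F
t=23: L0/L1/L2 = -/FG/- → run F
t=24: L0/L1/L2 = -/FG/- → run F
t=25: L0/L1/L2 = -/G/- → run G
t=26: L0/L1/L2 = -/G/- → run G
t=27: (idle)
t=28: (idle)
t=29: (idle)
t=30: (idle)
t=31: (idle)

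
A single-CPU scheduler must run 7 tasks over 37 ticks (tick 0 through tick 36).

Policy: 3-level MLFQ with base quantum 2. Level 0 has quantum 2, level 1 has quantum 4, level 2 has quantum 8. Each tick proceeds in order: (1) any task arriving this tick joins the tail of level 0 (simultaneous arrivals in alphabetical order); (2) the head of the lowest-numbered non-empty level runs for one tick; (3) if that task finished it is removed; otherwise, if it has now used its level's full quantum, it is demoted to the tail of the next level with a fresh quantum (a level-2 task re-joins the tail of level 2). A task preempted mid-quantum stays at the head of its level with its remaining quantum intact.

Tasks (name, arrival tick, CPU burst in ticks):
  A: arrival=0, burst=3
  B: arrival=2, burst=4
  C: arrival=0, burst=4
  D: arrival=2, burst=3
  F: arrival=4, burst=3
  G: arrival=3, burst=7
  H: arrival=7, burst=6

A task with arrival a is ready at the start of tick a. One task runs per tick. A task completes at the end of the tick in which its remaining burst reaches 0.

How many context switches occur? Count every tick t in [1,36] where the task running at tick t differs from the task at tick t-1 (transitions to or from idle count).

t=0: L0/L1/L2 = AC/-/- → run A
t=1: L0/L1/L2 = AC/-/- → run A
t=2: L0/L1/L2 = CBD/A/- → run C
t=3: L0/L1/L2 = CBDG/A/- → run C
t=4: L0/L1/L2 = BDGF/AC/- → run B
t=5: L0/L1/L2 = BDGF/AC/- → run B
t=6: L0/L1/L2 = DGF/ACB/- → run D
t=7: L0/L1/L2 = DGFH/ACB/- → run D
t=8: L0/L1/L2 = GFH/ACBD/- → run G
t=9: L0/L1/L2 = GFH/ACBD/- → run G
t=10: L0/L1/L2 = FH/ACBDG/- → run F
t=11: L0/L1/L2 = FH/ACBDG/- → run F
t=12: L0/L1/L2 = H/ACBDGF/- → run H
t=13: L0/L1/L2 = H/ACBDGF/- → run H
t=14: L0/L1/L2 = -/ACBDGFH/- → run A
t=15: L0/L1/L2 = -/CBDGFH/- → run C
t=16: L0/L1/L2 = -/CBDGFH/- → run C
t=17: L0/L1/L2 = -/BDGFH/- → run B
t=18: L0/L1/L2 = -/BDGFH/- → run B
t=19: L0/L1/L2 = -/DGFH/- → run D
t=20: L0/L1/L2 = -/GFH/- → run G
t=21: L0/L1/L2 = -/GFH/- → run G
t=22: L0/L1/L2 = -/GFH/- → run G
t=23: L0/L1/L2 = -/GFH/- → run G
t=24: L0/L1/L2 = -/FH/G → run F
t=25: L0/L1/L2 = -/H/G → run H
t=26: L0/L1/L2 = -/H/G → run H
t=27: L0/L1/L2 = -/H/G → run H
t=28: L0/L1/L2 = -/H/G → run H
t=29: L0/L1/L2 = -/-/G → run G
t=30: (idle)
t=31: (idle)
t=32: (idle)
t=33: (idle)
t=34: (idle)
t=35: (idle)
t=36: (idle)

context switches = 15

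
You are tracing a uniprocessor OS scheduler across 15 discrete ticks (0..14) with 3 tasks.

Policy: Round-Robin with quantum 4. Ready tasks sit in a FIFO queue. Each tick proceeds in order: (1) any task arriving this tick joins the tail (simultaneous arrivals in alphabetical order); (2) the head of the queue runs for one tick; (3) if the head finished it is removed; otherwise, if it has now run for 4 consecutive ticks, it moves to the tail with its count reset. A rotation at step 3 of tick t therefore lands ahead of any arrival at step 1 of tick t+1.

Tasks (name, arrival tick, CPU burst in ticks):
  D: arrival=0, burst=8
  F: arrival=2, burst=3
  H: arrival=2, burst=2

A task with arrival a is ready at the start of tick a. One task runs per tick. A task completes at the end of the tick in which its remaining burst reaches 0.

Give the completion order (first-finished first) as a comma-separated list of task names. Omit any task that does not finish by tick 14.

t=0: queue=[D] q_used=0 → run D
t=1: queue=[D] q_used=1 → run D
t=2: queue=[D,F,H] q_used=2 → run D
t=3: queue=[D,F,H] q_used=3 → run D
t=4: queue=[F,H,D] q_used=0 → run F
t=5: queue=[F,H,D] q_used=1 → run F
t=6: queue=[F,H,D] q_used=2 → run F
t=7: queue=[H,D] q_used=0 → run H
t=8: queue=[H,D] q_used=1 → run H
t=9: queue=[D] q_used=0 → run D
t=10: queue=[D] q_used=1 → run D
t=11: queue=[D] q_used=2 → run D
t=12: queue=[D] q_used=3 → run D
t=13: (idle)
t=14: (idle)

completion order = F, H, D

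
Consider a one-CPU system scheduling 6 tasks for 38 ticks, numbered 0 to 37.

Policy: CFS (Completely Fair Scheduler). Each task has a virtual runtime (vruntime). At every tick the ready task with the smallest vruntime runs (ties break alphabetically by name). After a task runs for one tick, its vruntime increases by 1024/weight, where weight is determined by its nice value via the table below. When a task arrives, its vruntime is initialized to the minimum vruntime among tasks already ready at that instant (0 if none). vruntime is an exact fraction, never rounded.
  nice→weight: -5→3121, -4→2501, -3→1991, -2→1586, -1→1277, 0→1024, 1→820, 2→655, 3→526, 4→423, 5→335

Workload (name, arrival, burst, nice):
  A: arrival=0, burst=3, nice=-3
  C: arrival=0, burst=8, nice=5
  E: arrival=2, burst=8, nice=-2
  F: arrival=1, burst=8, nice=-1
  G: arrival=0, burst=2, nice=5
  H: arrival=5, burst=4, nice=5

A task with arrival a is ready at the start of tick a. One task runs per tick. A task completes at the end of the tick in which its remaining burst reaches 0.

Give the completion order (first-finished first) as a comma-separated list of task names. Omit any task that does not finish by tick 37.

t=0: vr[A=0 C=0 G=0] → run A
t=1: vr[A=1024/1991 C=0 F=0 G=0] → run C
t=2: vr[A=1024/1991 C=1024/335 E=0 F=0 G=0] → run E
t=3: vr[A=1024/1991 C=1024/335 E=512/793 F=0 G=0] → run F
t=4: vr[A=1024/1991 C=1024/335 E=512/793 F=1024/1277 G=0] → run G
t=5: vr[A=1024/1991 C=1024/335 E=512/793 F=1024/1277 G=1024/335 H=1024/1991] → run A
t=6: vr[A=2048/1991 C=1024/335 E=512/793 F=1024/1277 G=1024/335 H=1024/1991] → run H
t=7: vr[A=2048/1991 C=1024/335 E=512/793 F=1024/1277 G=1024/335 H=2381824/666985] → run E
t=8: vr[A=2048/1991 C=1024/335 E=1024/793 F=1024/1277 G=1024/335 H=2381824/666985] → run F
t=9: vr[A=2048/1991 C=1024/335 E=1024/793 F=2048/1277 G=1024/335 H=2381824/666985] → run A
t=10: vr[C=1024/335 E=1024/793 F=2048/1277 G=1024/335 H=2381824/666985] → run E
t=11: vr[C=1024/335 E=1536/793 F=2048/1277 G=1024/335 H=2381824/666985] → run F
t=12: vr[C=1024/335 E=1536/793 F=3072/1277 G=1024/335 H=2381824/666985] → run E
t=13: vr[C=1024/335 E=2048/793 F=3072/1277 G=1024/335 H=2381824/666985] → run F
t=14: vr[C=1024/335 E=2048/793 F=4096/1277 G=1024/335 H=2381824/666985] → run E
t=15: vr[C=1024/335 E=2560/793 F=4096/1277 G=1024/335 H=2381824/666985] → run C
t=16: vr[C=2048/335 E=2560/793 F=4096/1277 G=1024/335 H=2381824/666985] → run G
t=17: vr[C=2048/335 E=2560/793 F=4096/1277 H=2381824/666985] → run F
t=18: vr[C=2048/335 E=2560/793 F=5120/1277 H=2381824/666985] → run E
t=19: vr[C=2048/335 E=3072/793 F=5120/1277 H=2381824/666985] → run H
t=20: vr[C=2048/335 E=3072/793 F=5120/1277 H=4420608/666985] → run E
t=21: vr[C=2048/335 E=3584/793 F=5120/1277 H=4420608/666985] → run F
t=22: vr[C=2048/335 E=3584/793 F=6144/1277 H=4420608/666985] → run E
t=23: vr[C=2048/335 F=6144/1277 H=4420608/666985] → run F
t=24: vr[C=2048/335 F=7168/1277 H=4420608/666985] → run F
t=25: vr[C=2048/335 H=4420608/666985] → run C
t=26: vr[C=3072/335 H=4420608/666985] → run H
t=27: vr[C=3072/335 H=6459392/666985] → run C
t=28: vr[C=4096/335 H=6459392/666985] → run H
t=29: vr[C=4096/335] → run C
t=30: vr[C=1024/67] → run C
t=31: vr[C=6144/335] → run C
t=32: vr[C=7168/335] → run C
t=33: (idle)
t=34: (idle)
t=35: (idle)
t=36: (idle)
t=37: (idle)

completion order = A, G, E, F, H, C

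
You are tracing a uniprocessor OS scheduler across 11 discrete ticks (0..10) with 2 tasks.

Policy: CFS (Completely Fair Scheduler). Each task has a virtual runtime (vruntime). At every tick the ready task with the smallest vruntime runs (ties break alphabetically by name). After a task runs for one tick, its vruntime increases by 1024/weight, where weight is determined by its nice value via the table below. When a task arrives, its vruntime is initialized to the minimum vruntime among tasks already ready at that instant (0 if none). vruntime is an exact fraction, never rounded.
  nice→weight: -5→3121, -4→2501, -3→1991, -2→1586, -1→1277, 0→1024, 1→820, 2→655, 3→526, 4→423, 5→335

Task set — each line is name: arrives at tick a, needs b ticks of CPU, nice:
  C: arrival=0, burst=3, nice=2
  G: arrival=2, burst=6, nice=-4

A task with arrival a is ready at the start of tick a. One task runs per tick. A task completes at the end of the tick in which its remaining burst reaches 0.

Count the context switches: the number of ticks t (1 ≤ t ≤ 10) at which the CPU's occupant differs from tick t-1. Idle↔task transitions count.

t=0: vr[C=0] → run C
t=1: vr[C=1024/655] → run C
t=2: vr[C=2048/655 G=2048/655] → run C
t=3: vr[G=2048/655] → run G
t=4: vr[G=5792768/1638155] → run G
t=5: vr[G=6463488/1638155] → run G
t=6: vr[G=7134208/1638155] → run G
t=7: vr[G=7804928/1638155] → run G
t=8: vr[G=8475648/1638155] → run G
t=9: (idle)
t=10: (idle)

context switches = 2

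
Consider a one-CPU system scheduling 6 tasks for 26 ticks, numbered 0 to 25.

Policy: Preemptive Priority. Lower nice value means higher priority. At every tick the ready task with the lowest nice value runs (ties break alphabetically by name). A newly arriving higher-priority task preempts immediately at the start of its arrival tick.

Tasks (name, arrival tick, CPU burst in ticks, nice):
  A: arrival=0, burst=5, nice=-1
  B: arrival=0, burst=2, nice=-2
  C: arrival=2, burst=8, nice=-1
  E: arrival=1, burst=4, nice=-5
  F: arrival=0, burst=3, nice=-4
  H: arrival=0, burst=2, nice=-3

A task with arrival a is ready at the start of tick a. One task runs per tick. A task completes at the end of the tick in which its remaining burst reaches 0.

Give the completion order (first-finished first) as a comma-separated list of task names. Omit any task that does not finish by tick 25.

completion order = E, F, H, B, A, C

t=0: ready={A,B,F,H} → run F
t=1: ready={A,B,E,F,H} → run E
t=2: ready={A,B,C,E,F,H} → run E
t=3: ready={A,B,C,E,F,H} → run E
t=4: ready={A,B,C,E,F,H} → run E
t=5: ready={A,B,C,F,H} → run F
t=6: ready={A,B,C,F,H} → run F
t=7: ready={A,B,C,H} → run H
t=8: ready={A,B,C,H} → run H
t=9: ready={A,B,C} → run B
t=10: ready={A,B,C} → run B
t=11: ready={A,C} → run A
t=12: ready={A,C} → run A
t=13: ready={A,C} → run A
t=14: ready={A,C} → run A
t=15: ready={A,C} → run A
t=16: ready={C} → run C
t=17: ready={C} → run C
t=18: ready={C} → run C
t=19: ready={C} → run C
t=20: ready={C} → run C
t=21: ready={C} → run C
t=22: ready={C} → run C
t=23: ready={C} → run C
t=24: (idle)
t=25: (idle)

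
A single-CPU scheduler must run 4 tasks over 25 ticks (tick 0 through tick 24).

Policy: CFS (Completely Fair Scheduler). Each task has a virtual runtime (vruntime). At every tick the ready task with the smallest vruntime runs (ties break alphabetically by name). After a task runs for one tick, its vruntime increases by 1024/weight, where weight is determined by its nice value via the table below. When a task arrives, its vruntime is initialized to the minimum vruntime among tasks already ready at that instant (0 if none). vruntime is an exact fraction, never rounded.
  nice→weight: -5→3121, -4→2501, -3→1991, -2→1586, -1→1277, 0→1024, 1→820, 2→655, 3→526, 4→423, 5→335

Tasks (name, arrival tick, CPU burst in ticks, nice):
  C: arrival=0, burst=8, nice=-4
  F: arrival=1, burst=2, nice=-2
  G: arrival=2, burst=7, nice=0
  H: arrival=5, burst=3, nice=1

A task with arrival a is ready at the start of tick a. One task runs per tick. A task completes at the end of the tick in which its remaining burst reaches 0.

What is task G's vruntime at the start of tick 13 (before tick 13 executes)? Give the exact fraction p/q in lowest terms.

t=0: vr[C=0] → run C
t=1: vr[C=1024/2501 F=1024/2501] → run C
t=2: vr[C=2048/2501 F=1024/2501 G=1024/2501] → run F
t=3: vr[C=2048/2501 F=34304/32513 G=1024/2501] → run G
t=4: vr[C=2048/2501 F=34304/32513 G=3525/2501] → run C
t=5: vr[C=3072/2501 F=34304/32513 G=3525/2501 H=34304/32513] → run F
t=6: vr[C=3072/2501 G=3525/2501 H=34304/32513] → run H
t=7: vr[C=3072/2501 G=3525/2501 H=374528/162565] → run C
t=8: vr[C=4096/2501 G=3525/2501 H=374528/162565] → run G
t=9: vr[C=4096/2501 G=6026/2501 H=374528/162565] → run C
t=10: vr[C=5120/2501 G=6026/2501 H=374528/162565] → run C
t=11: vr[C=6144/2501 G=6026/2501 H=374528/162565] → run H
t=12: vr[C=6144/2501 G=6026/2501 H=577536/162565] → run G
t=13: vr[C=6144/2501 G=8527/2501 H=577536/162565] → run C
t=14: vr[C=7168/2501 G=8527/2501 H=577536/162565] → run C
t=15: vr[G=8527/2501 H=577536/162565] → run G
t=16: vr[G=11028/2501 H=577536/162565] → run H
t=17: vr[G=11028/2501] → run G
t=18: vr[G=13529/2501] → run G
t=19: vr[G=16030/2501] → run G
t=20: (idle)
t=21: (idle)
t=22: (idle)
t=23: (idle)
t=24: (idle)

vruntime(G, start of tick 13) = 8527/2501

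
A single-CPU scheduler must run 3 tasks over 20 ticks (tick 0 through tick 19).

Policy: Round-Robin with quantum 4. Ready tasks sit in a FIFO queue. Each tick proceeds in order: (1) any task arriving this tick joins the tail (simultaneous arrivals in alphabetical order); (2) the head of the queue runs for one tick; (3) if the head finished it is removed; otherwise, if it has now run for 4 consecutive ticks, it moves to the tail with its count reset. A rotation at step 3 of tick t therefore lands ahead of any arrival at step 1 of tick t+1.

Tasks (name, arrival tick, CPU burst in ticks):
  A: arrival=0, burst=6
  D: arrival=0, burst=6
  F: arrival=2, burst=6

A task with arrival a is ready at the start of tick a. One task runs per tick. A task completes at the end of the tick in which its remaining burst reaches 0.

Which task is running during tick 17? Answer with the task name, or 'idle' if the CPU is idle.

running at tick 17 = F

t=0: queue=[A,D] q_used=0 → run A
t=1: queue=[A,D] q_used=1 → run A
t=2: queue=[A,D,F] q_used=2 → run A
t=3: queue=[A,D,F] q_used=3 → run A
t=4: queue=[D,F,A] q_used=0 → run D
t=5: queue=[D,F,A] q_used=1 → run D
t=6: queue=[D,F,A] q_used=2 → run D
t=7: queue=[D,F,A] q_used=3 → run D
t=8: queue=[F,A,D] q_used=0 → run F
t=9: queue=[F,A,D] q_used=1 → run F
t=10: queue=[F,A,D] q_used=2 → run F
t=11: queue=[F,A,D] q_used=3 → run F
t=12: queue=[A,D,F] q_used=0 → run A
t=13: queue=[A,D,F] q_used=1 → run A
t=14: queue=[D,F] q_used=0 → run D
t=15: queue=[D,F] q_used=1 → run D
t=16: queue=[F] q_used=0 → run F
t=17: queue=[F] q_used=1 → run F
t=18: (idle)
t=19: (idle)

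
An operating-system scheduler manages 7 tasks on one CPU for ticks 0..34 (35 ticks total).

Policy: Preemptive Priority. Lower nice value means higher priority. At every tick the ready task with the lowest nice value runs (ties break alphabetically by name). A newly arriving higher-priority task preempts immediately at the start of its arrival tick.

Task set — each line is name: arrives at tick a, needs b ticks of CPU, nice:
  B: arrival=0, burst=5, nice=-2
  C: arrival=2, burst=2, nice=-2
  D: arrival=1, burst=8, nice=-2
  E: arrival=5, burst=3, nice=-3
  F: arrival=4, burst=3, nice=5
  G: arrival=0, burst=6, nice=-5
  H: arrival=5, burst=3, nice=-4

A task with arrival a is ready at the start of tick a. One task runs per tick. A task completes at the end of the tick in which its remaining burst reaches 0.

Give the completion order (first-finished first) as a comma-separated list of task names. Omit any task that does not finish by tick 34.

completion order = G, H, E, B, C, D, F

t=0: ready={B,G} → run G
t=1: ready={B,D,G} → run G
t=2: ready={B,C,D,G} → run G
t=3: ready={B,C,D,G} → run G
t=4: ready={B,C,D,F,G} → run G
t=5: ready={B,C,D,E,F,G,H} → run G
t=6: ready={B,C,D,E,F,H} → run H
t=7: ready={B,C,D,E,F,H} → run H
t=8: ready={B,C,D,E,F,H} → run H
t=9: ready={B,C,D,E,F} → run E
t=10: ready={B,C,D,E,F} → run E
t=11: ready={B,C,D,E,F} → run E
t=12: ready={B,C,D,F} → run B
t=13: ready={B,C,D,F} → run B
t=14: ready={B,C,D,F} → run B
t=15: ready={B,C,D,F} → run B
t=16: ready={B,C,D,F} → run B
t=17: ready={C,D,F} → run C
t=18: ready={C,D,F} → run C
t=19: ready={D,F} → run D
t=20: ready={D,F} → run D
t=21: ready={D,F} → run D
t=22: ready={D,F} → run D
t=23: ready={D,F} → run D
t=24: ready={D,F} → run D
t=25: ready={D,F} → run D
t=26: ready={D,F} → run D
t=27: ready={F} → run F
t=28: ready={F} → run F
t=29: ready={F} → run F
t=30: (idle)
t=31: (idle)
t=32: (idle)
t=33: (idle)
t=34: (idle)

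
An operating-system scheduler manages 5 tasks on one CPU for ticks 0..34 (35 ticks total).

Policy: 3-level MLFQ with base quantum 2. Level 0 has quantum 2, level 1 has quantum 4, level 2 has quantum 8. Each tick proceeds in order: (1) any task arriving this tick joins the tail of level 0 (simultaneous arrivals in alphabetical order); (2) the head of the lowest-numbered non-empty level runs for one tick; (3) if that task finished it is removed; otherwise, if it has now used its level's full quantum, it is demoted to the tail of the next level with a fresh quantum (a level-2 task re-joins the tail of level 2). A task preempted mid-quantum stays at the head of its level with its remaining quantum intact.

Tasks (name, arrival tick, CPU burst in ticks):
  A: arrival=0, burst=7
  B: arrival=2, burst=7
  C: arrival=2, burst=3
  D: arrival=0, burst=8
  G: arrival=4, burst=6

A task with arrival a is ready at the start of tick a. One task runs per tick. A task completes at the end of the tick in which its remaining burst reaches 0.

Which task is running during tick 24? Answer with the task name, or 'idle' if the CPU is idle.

running at tick 24 = G

t=0: L0/L1/L2 = AD/-/- → run A
t=1: L0/L1/L2 = AD/-/- → run A
t=2: L0/L1/L2 = DBC/A/- → run D
t=3: L0/L1/L2 = DBC/A/- → run D
t=4: L0/L1/L2 = BCG/AD/- → run B
t=5: L0/L1/L2 = BCG/AD/- → run B
t=6: L0/L1/L2 = CG/ADB/- → run C
t=7: L0/L1/L2 = CG/ADB/- → run C
t=8: L0/L1/L2 = G/ADBC/- → run G
t=9: L0/L1/L2 = G/ADBC/- → run G
t=10: L0/L1/L2 = -/ADBCG/- → run A
t=11: L0/L1/L2 = -/ADBCG/- → run A
t=12: L0/L1/L2 = -/ADBCG/- → run A
t=13: L0/L1/L2 = -/ADBCG/- → run A
t=14: L0/L1/L2 = -/DBCG/A → run D
t=15: L0/L1/L2 = -/DBCG/A → run D
t=16: L0/L1/L2 = -/DBCG/A → run D
t=17: L0/L1/L2 = -/DBCG/A → run D
t=18: L0/L1/L2 = -/BCG/AD → run B
t=19: L0/L1/L2 = -/BCG/AD → run B
t=20: L0/L1/L2 = -/BCG/AD → run B
t=21: L0/L1/L2 = -/BCG/AD → run B
t=22: L0/L1/L2 = -/CG/ADB → run C
t=23: L0/L1/L2 = -/G/ADB → run G
t=24: L0/L1/L2 = -/G/ADB → run G
t=25: L0/L1/L2 = -/G/ADB → run G
t=26: L0/L1/L2 = -/G/ADB → run G
t=27: L0/L1/L2 = -/-/ADB → run A
t=28: L0/L1/L2 = -/-/DB → run D
t=29: L0/L1/L2 = -/-/DB → run D
t=30: L0/L1/L2 = -/-/B → run B
t=31: (idle)
t=32: (idle)
t=33: (idle)
t=34: (idle)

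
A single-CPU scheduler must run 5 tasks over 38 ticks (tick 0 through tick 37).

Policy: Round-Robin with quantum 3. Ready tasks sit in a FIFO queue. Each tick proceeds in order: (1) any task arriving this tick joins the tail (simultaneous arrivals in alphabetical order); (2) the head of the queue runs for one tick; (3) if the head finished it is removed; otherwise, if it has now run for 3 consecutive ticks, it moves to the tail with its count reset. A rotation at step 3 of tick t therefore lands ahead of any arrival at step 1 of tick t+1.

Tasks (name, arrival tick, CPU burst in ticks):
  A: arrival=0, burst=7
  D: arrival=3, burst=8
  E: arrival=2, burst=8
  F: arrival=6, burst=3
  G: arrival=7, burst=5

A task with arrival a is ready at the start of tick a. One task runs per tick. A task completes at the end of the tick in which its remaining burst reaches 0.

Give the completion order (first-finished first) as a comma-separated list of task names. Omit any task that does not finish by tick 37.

completion order = F, A, E, G, D

t=0: queue=[A] q_used=0 → run A
t=1: queue=[A] q_used=1 → run A
t=2: queue=[A,E] q_used=2 → run A
t=3: queue=[E,A,D] q_used=0 → run E
t=4: queue=[E,A,D] q_used=1 → run E
t=5: queue=[E,A,D] q_used=2 → run E
t=6: queue=[A,D,E,F] q_used=0 → run A
t=7: queue=[A,D,E,F,G] q_used=1 → run A
t=8: queue=[A,D,E,F,G] q_used=2 → run A
t=9: queue=[D,E,F,G,A] q_used=0 → run D
t=10: queue=[D,E,F,G,A] q_used=1 → run D
t=11: queue=[D,E,F,G,A] q_used=2 → run D
t=12: queue=[E,F,G,A,D] q_used=0 → run E
t=13: queue=[E,F,G,A,D] q_used=1 → run E
t=14: queue=[E,F,G,A,D] q_used=2 → run E
t=15: queue=[F,G,A,D,E] q_used=0 → run F
t=16: queue=[F,G,A,D,E] q_used=1 → run F
t=17: queue=[F,G,A,D,E] q_used=2 → run F
t=18: queue=[G,A,D,E] q_used=0 → run G
t=19: queue=[G,A,D,E] q_used=1 → run G
t=20: queue=[G,A,D,E] q_used=2 → run G
t=21: queue=[A,D,E,G] q_used=0 → run A
t=22: queue=[D,E,G] q_used=0 → run D
t=23: queue=[D,E,G] q_used=1 → run D
t=24: queue=[D,E,G] q_used=2 → run D
t=25: queue=[E,G,D] q_used=0 → run E
t=26: queue=[E,G,D] q_used=1 → run E
t=27: queue=[G,D] q_used=0 → run G
t=28: queue=[G,D] q_used=1 → run G
t=29: queue=[D] q_used=0 → run D
t=30: queue=[D] q_used=1 → run D
t=31: (idle)
t=32: (idle)
t=33: (idle)
t=34: (idle)
t=35: (idle)
t=36: (idle)
t=37: (idle)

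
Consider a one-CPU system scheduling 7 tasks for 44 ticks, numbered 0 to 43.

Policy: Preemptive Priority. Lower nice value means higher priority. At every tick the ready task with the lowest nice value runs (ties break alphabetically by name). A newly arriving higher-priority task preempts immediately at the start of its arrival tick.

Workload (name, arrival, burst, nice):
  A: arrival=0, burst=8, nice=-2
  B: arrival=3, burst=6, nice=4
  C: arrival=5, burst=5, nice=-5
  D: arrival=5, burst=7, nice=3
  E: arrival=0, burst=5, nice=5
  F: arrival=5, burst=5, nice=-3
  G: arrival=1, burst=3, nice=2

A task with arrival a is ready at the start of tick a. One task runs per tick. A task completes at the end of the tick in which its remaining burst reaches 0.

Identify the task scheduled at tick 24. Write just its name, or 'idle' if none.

running at tick 24 = D

t=0: ready={A,E} → run A
t=1: ready={A,E,G} → run A
t=2: ready={A,E,G} → run A
t=3: ready={A,B,E,G} → run A
t=4: ready={A,B,E,G} → run A
t=5: ready={A,B,C,D,E,F,G} → run C
t=6: ready={A,B,C,D,E,F,G} → run C
t=7: ready={A,B,C,D,E,F,G} → run C
t=8: ready={A,B,C,D,E,F,G} → run C
t=9: ready={A,B,C,D,E,F,G} → run C
t=10: ready={A,B,D,E,F,G} → run F
t=11: ready={A,B,D,E,F,G} → run F
t=12: ready={A,B,D,E,F,G} → run F
t=13: ready={A,B,D,E,F,G} → run F
t=14: ready={A,B,D,E,F,G} → run F
t=15: ready={A,B,D,E,G} → run A
t=16: ready={A,B,D,E,G} → run A
t=17: ready={A,B,D,E,G} → run A
t=18: ready={B,D,E,G} → run G
t=19: ready={B,D,E,G} → run G
t=20: ready={B,D,E,G} → run G
t=21: ready={B,D,E} → run D
t=22: ready={B,D,E} → run D
t=23: ready={B,D,E} → run D
t=24: ready={B,D,E} → run D
t=25: ready={B,D,E} → run D
t=26: ready={B,D,E} → run D
t=27: ready={B,D,E} → run D
t=28: ready={B,E} → run B
t=29: ready={B,E} → run B
t=30: ready={B,E} → run B
t=31: ready={B,E} → run B
t=32: ready={B,E} → run B
t=33: ready={B,E} → run B
t=34: ready={E} → run E
t=35: ready={E} → run E
t=36: ready={E} → run E
t=37: ready={E} → run E
t=38: ready={E} → run E
t=39: (idle)
t=40: (idle)
t=41: (idle)
t=42: (idle)
t=43: (idle)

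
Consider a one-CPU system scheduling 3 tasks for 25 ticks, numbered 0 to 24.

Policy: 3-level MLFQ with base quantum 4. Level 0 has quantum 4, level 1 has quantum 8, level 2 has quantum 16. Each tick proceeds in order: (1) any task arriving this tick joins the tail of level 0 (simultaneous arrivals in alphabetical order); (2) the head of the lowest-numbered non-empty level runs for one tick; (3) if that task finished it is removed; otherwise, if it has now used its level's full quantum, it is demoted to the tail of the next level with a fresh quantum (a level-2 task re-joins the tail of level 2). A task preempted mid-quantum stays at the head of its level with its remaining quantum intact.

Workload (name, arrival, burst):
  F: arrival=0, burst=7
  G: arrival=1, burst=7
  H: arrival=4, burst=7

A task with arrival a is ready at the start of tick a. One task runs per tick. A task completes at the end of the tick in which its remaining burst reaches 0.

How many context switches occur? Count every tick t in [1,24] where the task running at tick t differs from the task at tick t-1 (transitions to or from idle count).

t=0: L0/L1/L2 = F/-/- → run F
t=1: L0/L1/L2 = FG/-/- → run F
t=2: L0/L1/L2 = FG/-/- → run F
t=3: L0/L1/L2 = FG/-/- → run F
t=4: L0/L1/L2 = GH/F/- → run G
t=5: L0/L1/L2 = GH/F/- → run G
t=6: L0/L1/L2 = GH/F/- → run G
t=7: L0/L1/L2 = GH/F/- → run G
t=8: L0/L1/L2 = H/FG/- → run H
t=9: L0/L1/L2 = H/FG/- → run H
t=10: L0/L1/L2 = H/FG/- → run H
t=11: L0/L1/L2 = H/FG/- → run H
t=12: L0/L1/L2 = -/FGH/- → run F
t=13: L0/L1/L2 = -/FGH/- → run F
t=14: L0/L1/L2 = -/FGH/- → run F
t=15: L0/L1/L2 = -/GH/- → run G
t=16: L0/L1/L2 = -/GH/- → run G
t=17: L0/L1/L2 = -/GH/- → run G
t=18: L0/L1/L2 = -/H/- → run H
t=19: L0/L1/L2 = -/H/- → run H
t=20: L0/L1/L2 = -/H/- → run H
t=21: (idle)
t=22: (idle)
t=23: (idle)
t=24: (idle)

context switches = 6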